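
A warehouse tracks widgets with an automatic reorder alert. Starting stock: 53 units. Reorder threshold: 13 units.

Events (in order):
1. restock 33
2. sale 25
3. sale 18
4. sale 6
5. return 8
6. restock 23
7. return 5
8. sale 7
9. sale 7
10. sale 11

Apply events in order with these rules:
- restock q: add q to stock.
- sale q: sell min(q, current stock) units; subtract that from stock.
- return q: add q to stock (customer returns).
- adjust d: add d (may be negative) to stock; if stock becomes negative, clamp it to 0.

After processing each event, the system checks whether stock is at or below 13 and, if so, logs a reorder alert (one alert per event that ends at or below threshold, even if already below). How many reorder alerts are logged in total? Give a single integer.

Processing events:
Start: stock = 53
  Event 1 (restock 33): 53 + 33 = 86
  Event 2 (sale 25): sell min(25,86)=25. stock: 86 - 25 = 61. total_sold = 25
  Event 3 (sale 18): sell min(18,61)=18. stock: 61 - 18 = 43. total_sold = 43
  Event 4 (sale 6): sell min(6,43)=6. stock: 43 - 6 = 37. total_sold = 49
  Event 5 (return 8): 37 + 8 = 45
  Event 6 (restock 23): 45 + 23 = 68
  Event 7 (return 5): 68 + 5 = 73
  Event 8 (sale 7): sell min(7,73)=7. stock: 73 - 7 = 66. total_sold = 56
  Event 9 (sale 7): sell min(7,66)=7. stock: 66 - 7 = 59. total_sold = 63
  Event 10 (sale 11): sell min(11,59)=11. stock: 59 - 11 = 48. total_sold = 74
Final: stock = 48, total_sold = 74

Checking against threshold 13:
  After event 1: stock=86 > 13
  After event 2: stock=61 > 13
  After event 3: stock=43 > 13
  After event 4: stock=37 > 13
  After event 5: stock=45 > 13
  After event 6: stock=68 > 13
  After event 7: stock=73 > 13
  After event 8: stock=66 > 13
  After event 9: stock=59 > 13
  After event 10: stock=48 > 13
Alert events: []. Count = 0

Answer: 0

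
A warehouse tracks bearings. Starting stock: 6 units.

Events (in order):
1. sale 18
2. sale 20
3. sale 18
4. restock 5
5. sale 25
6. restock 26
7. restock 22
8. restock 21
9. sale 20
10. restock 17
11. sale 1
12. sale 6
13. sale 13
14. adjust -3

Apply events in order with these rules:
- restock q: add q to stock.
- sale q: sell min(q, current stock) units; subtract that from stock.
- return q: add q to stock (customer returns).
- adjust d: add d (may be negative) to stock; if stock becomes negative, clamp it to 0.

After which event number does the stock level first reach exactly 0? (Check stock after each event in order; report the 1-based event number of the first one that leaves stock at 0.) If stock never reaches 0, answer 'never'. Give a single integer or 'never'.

Answer: 1

Derivation:
Processing events:
Start: stock = 6
  Event 1 (sale 18): sell min(18,6)=6. stock: 6 - 6 = 0. total_sold = 6
  Event 2 (sale 20): sell min(20,0)=0. stock: 0 - 0 = 0. total_sold = 6
  Event 3 (sale 18): sell min(18,0)=0. stock: 0 - 0 = 0. total_sold = 6
  Event 4 (restock 5): 0 + 5 = 5
  Event 5 (sale 25): sell min(25,5)=5. stock: 5 - 5 = 0. total_sold = 11
  Event 6 (restock 26): 0 + 26 = 26
  Event 7 (restock 22): 26 + 22 = 48
  Event 8 (restock 21): 48 + 21 = 69
  Event 9 (sale 20): sell min(20,69)=20. stock: 69 - 20 = 49. total_sold = 31
  Event 10 (restock 17): 49 + 17 = 66
  Event 11 (sale 1): sell min(1,66)=1. stock: 66 - 1 = 65. total_sold = 32
  Event 12 (sale 6): sell min(6,65)=6. stock: 65 - 6 = 59. total_sold = 38
  Event 13 (sale 13): sell min(13,59)=13. stock: 59 - 13 = 46. total_sold = 51
  Event 14 (adjust -3): 46 + -3 = 43
Final: stock = 43, total_sold = 51

First zero at event 1.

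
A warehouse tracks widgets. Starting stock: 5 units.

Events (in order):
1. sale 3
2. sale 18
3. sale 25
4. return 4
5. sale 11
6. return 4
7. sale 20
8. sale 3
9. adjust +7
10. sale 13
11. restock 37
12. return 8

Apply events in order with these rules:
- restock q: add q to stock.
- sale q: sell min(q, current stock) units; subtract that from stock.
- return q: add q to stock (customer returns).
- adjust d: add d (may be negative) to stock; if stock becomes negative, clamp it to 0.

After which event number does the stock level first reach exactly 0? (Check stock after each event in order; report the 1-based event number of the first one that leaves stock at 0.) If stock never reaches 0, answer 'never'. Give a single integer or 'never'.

Answer: 2

Derivation:
Processing events:
Start: stock = 5
  Event 1 (sale 3): sell min(3,5)=3. stock: 5 - 3 = 2. total_sold = 3
  Event 2 (sale 18): sell min(18,2)=2. stock: 2 - 2 = 0. total_sold = 5
  Event 3 (sale 25): sell min(25,0)=0. stock: 0 - 0 = 0. total_sold = 5
  Event 4 (return 4): 0 + 4 = 4
  Event 5 (sale 11): sell min(11,4)=4. stock: 4 - 4 = 0. total_sold = 9
  Event 6 (return 4): 0 + 4 = 4
  Event 7 (sale 20): sell min(20,4)=4. stock: 4 - 4 = 0. total_sold = 13
  Event 8 (sale 3): sell min(3,0)=0. stock: 0 - 0 = 0. total_sold = 13
  Event 9 (adjust +7): 0 + 7 = 7
  Event 10 (sale 13): sell min(13,7)=7. stock: 7 - 7 = 0. total_sold = 20
  Event 11 (restock 37): 0 + 37 = 37
  Event 12 (return 8): 37 + 8 = 45
Final: stock = 45, total_sold = 20

First zero at event 2.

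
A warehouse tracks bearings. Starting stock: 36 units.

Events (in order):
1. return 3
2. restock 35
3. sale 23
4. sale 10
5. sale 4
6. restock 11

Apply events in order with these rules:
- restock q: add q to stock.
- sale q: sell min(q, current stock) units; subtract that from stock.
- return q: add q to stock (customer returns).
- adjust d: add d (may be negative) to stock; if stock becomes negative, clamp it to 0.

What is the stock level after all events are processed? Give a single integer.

Processing events:
Start: stock = 36
  Event 1 (return 3): 36 + 3 = 39
  Event 2 (restock 35): 39 + 35 = 74
  Event 3 (sale 23): sell min(23,74)=23. stock: 74 - 23 = 51. total_sold = 23
  Event 4 (sale 10): sell min(10,51)=10. stock: 51 - 10 = 41. total_sold = 33
  Event 5 (sale 4): sell min(4,41)=4. stock: 41 - 4 = 37. total_sold = 37
  Event 6 (restock 11): 37 + 11 = 48
Final: stock = 48, total_sold = 37

Answer: 48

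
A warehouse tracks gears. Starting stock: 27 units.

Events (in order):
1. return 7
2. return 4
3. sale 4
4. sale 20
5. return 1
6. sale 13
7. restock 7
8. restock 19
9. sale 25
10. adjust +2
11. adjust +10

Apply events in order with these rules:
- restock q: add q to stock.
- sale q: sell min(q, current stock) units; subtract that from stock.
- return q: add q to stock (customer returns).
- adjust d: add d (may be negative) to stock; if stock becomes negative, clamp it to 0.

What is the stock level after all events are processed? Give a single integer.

Answer: 15

Derivation:
Processing events:
Start: stock = 27
  Event 1 (return 7): 27 + 7 = 34
  Event 2 (return 4): 34 + 4 = 38
  Event 3 (sale 4): sell min(4,38)=4. stock: 38 - 4 = 34. total_sold = 4
  Event 4 (sale 20): sell min(20,34)=20. stock: 34 - 20 = 14. total_sold = 24
  Event 5 (return 1): 14 + 1 = 15
  Event 6 (sale 13): sell min(13,15)=13. stock: 15 - 13 = 2. total_sold = 37
  Event 7 (restock 7): 2 + 7 = 9
  Event 8 (restock 19): 9 + 19 = 28
  Event 9 (sale 25): sell min(25,28)=25. stock: 28 - 25 = 3. total_sold = 62
  Event 10 (adjust +2): 3 + 2 = 5
  Event 11 (adjust +10): 5 + 10 = 15
Final: stock = 15, total_sold = 62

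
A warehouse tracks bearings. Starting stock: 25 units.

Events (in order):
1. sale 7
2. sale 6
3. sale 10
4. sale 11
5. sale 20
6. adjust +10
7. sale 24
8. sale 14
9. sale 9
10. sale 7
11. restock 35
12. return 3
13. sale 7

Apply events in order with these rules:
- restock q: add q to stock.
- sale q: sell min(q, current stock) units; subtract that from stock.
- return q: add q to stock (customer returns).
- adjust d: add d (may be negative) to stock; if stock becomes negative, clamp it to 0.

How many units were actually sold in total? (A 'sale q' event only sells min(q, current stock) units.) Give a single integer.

Processing events:
Start: stock = 25
  Event 1 (sale 7): sell min(7,25)=7. stock: 25 - 7 = 18. total_sold = 7
  Event 2 (sale 6): sell min(6,18)=6. stock: 18 - 6 = 12. total_sold = 13
  Event 3 (sale 10): sell min(10,12)=10. stock: 12 - 10 = 2. total_sold = 23
  Event 4 (sale 11): sell min(11,2)=2. stock: 2 - 2 = 0. total_sold = 25
  Event 5 (sale 20): sell min(20,0)=0. stock: 0 - 0 = 0. total_sold = 25
  Event 6 (adjust +10): 0 + 10 = 10
  Event 7 (sale 24): sell min(24,10)=10. stock: 10 - 10 = 0. total_sold = 35
  Event 8 (sale 14): sell min(14,0)=0. stock: 0 - 0 = 0. total_sold = 35
  Event 9 (sale 9): sell min(9,0)=0. stock: 0 - 0 = 0. total_sold = 35
  Event 10 (sale 7): sell min(7,0)=0. stock: 0 - 0 = 0. total_sold = 35
  Event 11 (restock 35): 0 + 35 = 35
  Event 12 (return 3): 35 + 3 = 38
  Event 13 (sale 7): sell min(7,38)=7. stock: 38 - 7 = 31. total_sold = 42
Final: stock = 31, total_sold = 42

Answer: 42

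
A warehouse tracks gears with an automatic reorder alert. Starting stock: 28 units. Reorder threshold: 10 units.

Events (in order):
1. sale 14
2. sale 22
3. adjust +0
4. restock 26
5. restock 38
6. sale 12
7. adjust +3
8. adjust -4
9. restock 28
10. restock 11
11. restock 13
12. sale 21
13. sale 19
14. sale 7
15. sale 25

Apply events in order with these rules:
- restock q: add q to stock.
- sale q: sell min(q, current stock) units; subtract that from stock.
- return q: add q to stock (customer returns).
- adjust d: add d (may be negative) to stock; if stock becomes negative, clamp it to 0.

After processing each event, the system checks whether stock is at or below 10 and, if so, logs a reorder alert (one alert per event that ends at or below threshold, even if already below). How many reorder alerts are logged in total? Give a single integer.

Answer: 2

Derivation:
Processing events:
Start: stock = 28
  Event 1 (sale 14): sell min(14,28)=14. stock: 28 - 14 = 14. total_sold = 14
  Event 2 (sale 22): sell min(22,14)=14. stock: 14 - 14 = 0. total_sold = 28
  Event 3 (adjust +0): 0 + 0 = 0
  Event 4 (restock 26): 0 + 26 = 26
  Event 5 (restock 38): 26 + 38 = 64
  Event 6 (sale 12): sell min(12,64)=12. stock: 64 - 12 = 52. total_sold = 40
  Event 7 (adjust +3): 52 + 3 = 55
  Event 8 (adjust -4): 55 + -4 = 51
  Event 9 (restock 28): 51 + 28 = 79
  Event 10 (restock 11): 79 + 11 = 90
  Event 11 (restock 13): 90 + 13 = 103
  Event 12 (sale 21): sell min(21,103)=21. stock: 103 - 21 = 82. total_sold = 61
  Event 13 (sale 19): sell min(19,82)=19. stock: 82 - 19 = 63. total_sold = 80
  Event 14 (sale 7): sell min(7,63)=7. stock: 63 - 7 = 56. total_sold = 87
  Event 15 (sale 25): sell min(25,56)=25. stock: 56 - 25 = 31. total_sold = 112
Final: stock = 31, total_sold = 112

Checking against threshold 10:
  After event 1: stock=14 > 10
  After event 2: stock=0 <= 10 -> ALERT
  After event 3: stock=0 <= 10 -> ALERT
  After event 4: stock=26 > 10
  After event 5: stock=64 > 10
  After event 6: stock=52 > 10
  After event 7: stock=55 > 10
  After event 8: stock=51 > 10
  After event 9: stock=79 > 10
  After event 10: stock=90 > 10
  After event 11: stock=103 > 10
  After event 12: stock=82 > 10
  After event 13: stock=63 > 10
  After event 14: stock=56 > 10
  After event 15: stock=31 > 10
Alert events: [2, 3]. Count = 2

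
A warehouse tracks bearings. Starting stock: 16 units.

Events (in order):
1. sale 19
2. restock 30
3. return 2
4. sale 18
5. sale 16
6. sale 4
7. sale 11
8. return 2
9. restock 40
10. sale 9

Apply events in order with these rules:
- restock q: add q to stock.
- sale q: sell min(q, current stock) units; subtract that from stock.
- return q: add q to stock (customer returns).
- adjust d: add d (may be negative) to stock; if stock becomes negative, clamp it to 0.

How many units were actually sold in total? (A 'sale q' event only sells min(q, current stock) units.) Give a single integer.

Processing events:
Start: stock = 16
  Event 1 (sale 19): sell min(19,16)=16. stock: 16 - 16 = 0. total_sold = 16
  Event 2 (restock 30): 0 + 30 = 30
  Event 3 (return 2): 30 + 2 = 32
  Event 4 (sale 18): sell min(18,32)=18. stock: 32 - 18 = 14. total_sold = 34
  Event 5 (sale 16): sell min(16,14)=14. stock: 14 - 14 = 0. total_sold = 48
  Event 6 (sale 4): sell min(4,0)=0. stock: 0 - 0 = 0. total_sold = 48
  Event 7 (sale 11): sell min(11,0)=0. stock: 0 - 0 = 0. total_sold = 48
  Event 8 (return 2): 0 + 2 = 2
  Event 9 (restock 40): 2 + 40 = 42
  Event 10 (sale 9): sell min(9,42)=9. stock: 42 - 9 = 33. total_sold = 57
Final: stock = 33, total_sold = 57

Answer: 57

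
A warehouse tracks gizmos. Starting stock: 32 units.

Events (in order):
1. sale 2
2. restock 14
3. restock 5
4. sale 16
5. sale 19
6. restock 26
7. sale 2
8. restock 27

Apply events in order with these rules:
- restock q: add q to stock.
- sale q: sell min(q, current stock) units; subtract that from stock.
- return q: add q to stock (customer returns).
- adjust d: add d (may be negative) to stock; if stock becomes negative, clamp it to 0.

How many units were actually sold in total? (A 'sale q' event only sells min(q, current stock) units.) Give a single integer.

Processing events:
Start: stock = 32
  Event 1 (sale 2): sell min(2,32)=2. stock: 32 - 2 = 30. total_sold = 2
  Event 2 (restock 14): 30 + 14 = 44
  Event 3 (restock 5): 44 + 5 = 49
  Event 4 (sale 16): sell min(16,49)=16. stock: 49 - 16 = 33. total_sold = 18
  Event 5 (sale 19): sell min(19,33)=19. stock: 33 - 19 = 14. total_sold = 37
  Event 6 (restock 26): 14 + 26 = 40
  Event 7 (sale 2): sell min(2,40)=2. stock: 40 - 2 = 38. total_sold = 39
  Event 8 (restock 27): 38 + 27 = 65
Final: stock = 65, total_sold = 39

Answer: 39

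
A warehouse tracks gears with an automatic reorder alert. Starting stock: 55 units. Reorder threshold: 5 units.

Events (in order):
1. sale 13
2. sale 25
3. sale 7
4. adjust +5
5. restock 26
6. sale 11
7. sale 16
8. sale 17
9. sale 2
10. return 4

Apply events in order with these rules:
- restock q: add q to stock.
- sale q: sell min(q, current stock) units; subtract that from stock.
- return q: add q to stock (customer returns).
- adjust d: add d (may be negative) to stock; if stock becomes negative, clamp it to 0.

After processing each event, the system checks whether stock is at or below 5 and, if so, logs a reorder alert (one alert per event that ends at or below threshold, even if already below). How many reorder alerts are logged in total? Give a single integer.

Processing events:
Start: stock = 55
  Event 1 (sale 13): sell min(13,55)=13. stock: 55 - 13 = 42. total_sold = 13
  Event 2 (sale 25): sell min(25,42)=25. stock: 42 - 25 = 17. total_sold = 38
  Event 3 (sale 7): sell min(7,17)=7. stock: 17 - 7 = 10. total_sold = 45
  Event 4 (adjust +5): 10 + 5 = 15
  Event 5 (restock 26): 15 + 26 = 41
  Event 6 (sale 11): sell min(11,41)=11. stock: 41 - 11 = 30. total_sold = 56
  Event 7 (sale 16): sell min(16,30)=16. stock: 30 - 16 = 14. total_sold = 72
  Event 8 (sale 17): sell min(17,14)=14. stock: 14 - 14 = 0. total_sold = 86
  Event 9 (sale 2): sell min(2,0)=0. stock: 0 - 0 = 0. total_sold = 86
  Event 10 (return 4): 0 + 4 = 4
Final: stock = 4, total_sold = 86

Checking against threshold 5:
  After event 1: stock=42 > 5
  After event 2: stock=17 > 5
  After event 3: stock=10 > 5
  After event 4: stock=15 > 5
  After event 5: stock=41 > 5
  After event 6: stock=30 > 5
  After event 7: stock=14 > 5
  After event 8: stock=0 <= 5 -> ALERT
  After event 9: stock=0 <= 5 -> ALERT
  After event 10: stock=4 <= 5 -> ALERT
Alert events: [8, 9, 10]. Count = 3

Answer: 3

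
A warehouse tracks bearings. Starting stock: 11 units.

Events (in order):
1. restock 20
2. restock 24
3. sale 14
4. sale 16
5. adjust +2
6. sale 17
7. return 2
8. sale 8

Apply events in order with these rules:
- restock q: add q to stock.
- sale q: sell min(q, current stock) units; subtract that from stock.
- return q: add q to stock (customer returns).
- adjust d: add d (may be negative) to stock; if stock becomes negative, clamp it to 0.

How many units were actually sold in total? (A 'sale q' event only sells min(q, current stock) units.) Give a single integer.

Answer: 55

Derivation:
Processing events:
Start: stock = 11
  Event 1 (restock 20): 11 + 20 = 31
  Event 2 (restock 24): 31 + 24 = 55
  Event 3 (sale 14): sell min(14,55)=14. stock: 55 - 14 = 41. total_sold = 14
  Event 4 (sale 16): sell min(16,41)=16. stock: 41 - 16 = 25. total_sold = 30
  Event 5 (adjust +2): 25 + 2 = 27
  Event 6 (sale 17): sell min(17,27)=17. stock: 27 - 17 = 10. total_sold = 47
  Event 7 (return 2): 10 + 2 = 12
  Event 8 (sale 8): sell min(8,12)=8. stock: 12 - 8 = 4. total_sold = 55
Final: stock = 4, total_sold = 55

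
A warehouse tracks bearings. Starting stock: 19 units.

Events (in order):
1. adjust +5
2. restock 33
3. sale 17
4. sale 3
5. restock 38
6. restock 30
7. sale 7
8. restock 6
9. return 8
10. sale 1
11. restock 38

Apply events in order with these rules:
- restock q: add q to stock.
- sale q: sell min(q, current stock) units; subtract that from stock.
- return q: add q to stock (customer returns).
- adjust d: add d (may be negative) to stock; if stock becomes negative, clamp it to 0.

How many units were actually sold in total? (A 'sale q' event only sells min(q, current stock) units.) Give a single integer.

Processing events:
Start: stock = 19
  Event 1 (adjust +5): 19 + 5 = 24
  Event 2 (restock 33): 24 + 33 = 57
  Event 3 (sale 17): sell min(17,57)=17. stock: 57 - 17 = 40. total_sold = 17
  Event 4 (sale 3): sell min(3,40)=3. stock: 40 - 3 = 37. total_sold = 20
  Event 5 (restock 38): 37 + 38 = 75
  Event 6 (restock 30): 75 + 30 = 105
  Event 7 (sale 7): sell min(7,105)=7. stock: 105 - 7 = 98. total_sold = 27
  Event 8 (restock 6): 98 + 6 = 104
  Event 9 (return 8): 104 + 8 = 112
  Event 10 (sale 1): sell min(1,112)=1. stock: 112 - 1 = 111. total_sold = 28
  Event 11 (restock 38): 111 + 38 = 149
Final: stock = 149, total_sold = 28

Answer: 28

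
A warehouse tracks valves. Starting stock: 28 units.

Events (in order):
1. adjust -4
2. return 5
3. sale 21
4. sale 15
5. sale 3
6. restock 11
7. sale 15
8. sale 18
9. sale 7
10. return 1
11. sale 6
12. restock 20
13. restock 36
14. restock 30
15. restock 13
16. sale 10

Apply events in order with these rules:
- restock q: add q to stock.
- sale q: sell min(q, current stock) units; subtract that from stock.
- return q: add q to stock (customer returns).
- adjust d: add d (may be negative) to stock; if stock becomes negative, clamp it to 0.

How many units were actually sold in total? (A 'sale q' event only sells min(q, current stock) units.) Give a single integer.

Answer: 51

Derivation:
Processing events:
Start: stock = 28
  Event 1 (adjust -4): 28 + -4 = 24
  Event 2 (return 5): 24 + 5 = 29
  Event 3 (sale 21): sell min(21,29)=21. stock: 29 - 21 = 8. total_sold = 21
  Event 4 (sale 15): sell min(15,8)=8. stock: 8 - 8 = 0. total_sold = 29
  Event 5 (sale 3): sell min(3,0)=0. stock: 0 - 0 = 0. total_sold = 29
  Event 6 (restock 11): 0 + 11 = 11
  Event 7 (sale 15): sell min(15,11)=11. stock: 11 - 11 = 0. total_sold = 40
  Event 8 (sale 18): sell min(18,0)=0. stock: 0 - 0 = 0. total_sold = 40
  Event 9 (sale 7): sell min(7,0)=0. stock: 0 - 0 = 0. total_sold = 40
  Event 10 (return 1): 0 + 1 = 1
  Event 11 (sale 6): sell min(6,1)=1. stock: 1 - 1 = 0. total_sold = 41
  Event 12 (restock 20): 0 + 20 = 20
  Event 13 (restock 36): 20 + 36 = 56
  Event 14 (restock 30): 56 + 30 = 86
  Event 15 (restock 13): 86 + 13 = 99
  Event 16 (sale 10): sell min(10,99)=10. stock: 99 - 10 = 89. total_sold = 51
Final: stock = 89, total_sold = 51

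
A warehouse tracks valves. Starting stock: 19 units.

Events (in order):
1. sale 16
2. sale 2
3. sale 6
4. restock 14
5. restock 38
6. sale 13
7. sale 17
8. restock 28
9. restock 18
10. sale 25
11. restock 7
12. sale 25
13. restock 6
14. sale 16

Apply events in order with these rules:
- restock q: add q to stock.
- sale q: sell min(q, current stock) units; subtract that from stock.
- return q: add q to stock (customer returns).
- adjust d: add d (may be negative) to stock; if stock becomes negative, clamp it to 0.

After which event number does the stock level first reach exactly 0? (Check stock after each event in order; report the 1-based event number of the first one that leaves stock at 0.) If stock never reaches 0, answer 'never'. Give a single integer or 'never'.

Answer: 3

Derivation:
Processing events:
Start: stock = 19
  Event 1 (sale 16): sell min(16,19)=16. stock: 19 - 16 = 3. total_sold = 16
  Event 2 (sale 2): sell min(2,3)=2. stock: 3 - 2 = 1. total_sold = 18
  Event 3 (sale 6): sell min(6,1)=1. stock: 1 - 1 = 0. total_sold = 19
  Event 4 (restock 14): 0 + 14 = 14
  Event 5 (restock 38): 14 + 38 = 52
  Event 6 (sale 13): sell min(13,52)=13. stock: 52 - 13 = 39. total_sold = 32
  Event 7 (sale 17): sell min(17,39)=17. stock: 39 - 17 = 22. total_sold = 49
  Event 8 (restock 28): 22 + 28 = 50
  Event 9 (restock 18): 50 + 18 = 68
  Event 10 (sale 25): sell min(25,68)=25. stock: 68 - 25 = 43. total_sold = 74
  Event 11 (restock 7): 43 + 7 = 50
  Event 12 (sale 25): sell min(25,50)=25. stock: 50 - 25 = 25. total_sold = 99
  Event 13 (restock 6): 25 + 6 = 31
  Event 14 (sale 16): sell min(16,31)=16. stock: 31 - 16 = 15. total_sold = 115
Final: stock = 15, total_sold = 115

First zero at event 3.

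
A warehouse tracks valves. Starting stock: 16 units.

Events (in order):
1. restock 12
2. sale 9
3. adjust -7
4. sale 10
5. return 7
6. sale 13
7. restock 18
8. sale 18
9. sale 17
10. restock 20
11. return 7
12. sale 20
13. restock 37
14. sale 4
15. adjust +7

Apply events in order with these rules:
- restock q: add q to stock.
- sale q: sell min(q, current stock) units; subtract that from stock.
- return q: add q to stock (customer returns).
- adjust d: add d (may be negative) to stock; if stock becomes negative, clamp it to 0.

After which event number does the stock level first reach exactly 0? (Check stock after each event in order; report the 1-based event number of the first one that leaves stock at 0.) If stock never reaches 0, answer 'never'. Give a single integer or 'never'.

Answer: 6

Derivation:
Processing events:
Start: stock = 16
  Event 1 (restock 12): 16 + 12 = 28
  Event 2 (sale 9): sell min(9,28)=9. stock: 28 - 9 = 19. total_sold = 9
  Event 3 (adjust -7): 19 + -7 = 12
  Event 4 (sale 10): sell min(10,12)=10. stock: 12 - 10 = 2. total_sold = 19
  Event 5 (return 7): 2 + 7 = 9
  Event 6 (sale 13): sell min(13,9)=9. stock: 9 - 9 = 0. total_sold = 28
  Event 7 (restock 18): 0 + 18 = 18
  Event 8 (sale 18): sell min(18,18)=18. stock: 18 - 18 = 0. total_sold = 46
  Event 9 (sale 17): sell min(17,0)=0. stock: 0 - 0 = 0. total_sold = 46
  Event 10 (restock 20): 0 + 20 = 20
  Event 11 (return 7): 20 + 7 = 27
  Event 12 (sale 20): sell min(20,27)=20. stock: 27 - 20 = 7. total_sold = 66
  Event 13 (restock 37): 7 + 37 = 44
  Event 14 (sale 4): sell min(4,44)=4. stock: 44 - 4 = 40. total_sold = 70
  Event 15 (adjust +7): 40 + 7 = 47
Final: stock = 47, total_sold = 70

First zero at event 6.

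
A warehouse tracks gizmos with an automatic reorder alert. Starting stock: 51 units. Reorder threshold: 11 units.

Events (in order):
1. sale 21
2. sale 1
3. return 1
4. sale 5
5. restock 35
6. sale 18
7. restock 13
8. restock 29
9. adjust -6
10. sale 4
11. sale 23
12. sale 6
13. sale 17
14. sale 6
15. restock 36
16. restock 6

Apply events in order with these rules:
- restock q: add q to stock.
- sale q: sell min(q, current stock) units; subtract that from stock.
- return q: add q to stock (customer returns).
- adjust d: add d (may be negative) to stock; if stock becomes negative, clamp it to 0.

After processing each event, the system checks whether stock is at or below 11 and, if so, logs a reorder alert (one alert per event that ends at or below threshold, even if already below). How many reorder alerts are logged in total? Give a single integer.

Processing events:
Start: stock = 51
  Event 1 (sale 21): sell min(21,51)=21. stock: 51 - 21 = 30. total_sold = 21
  Event 2 (sale 1): sell min(1,30)=1. stock: 30 - 1 = 29. total_sold = 22
  Event 3 (return 1): 29 + 1 = 30
  Event 4 (sale 5): sell min(5,30)=5. stock: 30 - 5 = 25. total_sold = 27
  Event 5 (restock 35): 25 + 35 = 60
  Event 6 (sale 18): sell min(18,60)=18. stock: 60 - 18 = 42. total_sold = 45
  Event 7 (restock 13): 42 + 13 = 55
  Event 8 (restock 29): 55 + 29 = 84
  Event 9 (adjust -6): 84 + -6 = 78
  Event 10 (sale 4): sell min(4,78)=4. stock: 78 - 4 = 74. total_sold = 49
  Event 11 (sale 23): sell min(23,74)=23. stock: 74 - 23 = 51. total_sold = 72
  Event 12 (sale 6): sell min(6,51)=6. stock: 51 - 6 = 45. total_sold = 78
  Event 13 (sale 17): sell min(17,45)=17. stock: 45 - 17 = 28. total_sold = 95
  Event 14 (sale 6): sell min(6,28)=6. stock: 28 - 6 = 22. total_sold = 101
  Event 15 (restock 36): 22 + 36 = 58
  Event 16 (restock 6): 58 + 6 = 64
Final: stock = 64, total_sold = 101

Checking against threshold 11:
  After event 1: stock=30 > 11
  After event 2: stock=29 > 11
  After event 3: stock=30 > 11
  After event 4: stock=25 > 11
  After event 5: stock=60 > 11
  After event 6: stock=42 > 11
  After event 7: stock=55 > 11
  After event 8: stock=84 > 11
  After event 9: stock=78 > 11
  After event 10: stock=74 > 11
  After event 11: stock=51 > 11
  After event 12: stock=45 > 11
  After event 13: stock=28 > 11
  After event 14: stock=22 > 11
  After event 15: stock=58 > 11
  After event 16: stock=64 > 11
Alert events: []. Count = 0

Answer: 0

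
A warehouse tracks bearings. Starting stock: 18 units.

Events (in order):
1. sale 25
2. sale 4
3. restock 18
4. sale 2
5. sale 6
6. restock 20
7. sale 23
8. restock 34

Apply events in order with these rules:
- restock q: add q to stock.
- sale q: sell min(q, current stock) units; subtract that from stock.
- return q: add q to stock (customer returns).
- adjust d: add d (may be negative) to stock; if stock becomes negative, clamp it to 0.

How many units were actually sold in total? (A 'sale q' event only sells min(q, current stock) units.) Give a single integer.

Answer: 49

Derivation:
Processing events:
Start: stock = 18
  Event 1 (sale 25): sell min(25,18)=18. stock: 18 - 18 = 0. total_sold = 18
  Event 2 (sale 4): sell min(4,0)=0. stock: 0 - 0 = 0. total_sold = 18
  Event 3 (restock 18): 0 + 18 = 18
  Event 4 (sale 2): sell min(2,18)=2. stock: 18 - 2 = 16. total_sold = 20
  Event 5 (sale 6): sell min(6,16)=6. stock: 16 - 6 = 10. total_sold = 26
  Event 6 (restock 20): 10 + 20 = 30
  Event 7 (sale 23): sell min(23,30)=23. stock: 30 - 23 = 7. total_sold = 49
  Event 8 (restock 34): 7 + 34 = 41
Final: stock = 41, total_sold = 49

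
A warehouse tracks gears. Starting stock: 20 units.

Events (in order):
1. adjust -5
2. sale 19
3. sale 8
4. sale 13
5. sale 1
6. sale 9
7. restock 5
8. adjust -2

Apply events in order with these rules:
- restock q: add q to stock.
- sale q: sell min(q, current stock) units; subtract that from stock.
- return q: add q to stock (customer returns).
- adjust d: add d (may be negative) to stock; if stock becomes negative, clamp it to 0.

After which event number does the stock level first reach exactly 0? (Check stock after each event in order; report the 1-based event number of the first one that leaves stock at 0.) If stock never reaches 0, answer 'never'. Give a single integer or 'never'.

Processing events:
Start: stock = 20
  Event 1 (adjust -5): 20 + -5 = 15
  Event 2 (sale 19): sell min(19,15)=15. stock: 15 - 15 = 0. total_sold = 15
  Event 3 (sale 8): sell min(8,0)=0. stock: 0 - 0 = 0. total_sold = 15
  Event 4 (sale 13): sell min(13,0)=0. stock: 0 - 0 = 0. total_sold = 15
  Event 5 (sale 1): sell min(1,0)=0. stock: 0 - 0 = 0. total_sold = 15
  Event 6 (sale 9): sell min(9,0)=0. stock: 0 - 0 = 0. total_sold = 15
  Event 7 (restock 5): 0 + 5 = 5
  Event 8 (adjust -2): 5 + -2 = 3
Final: stock = 3, total_sold = 15

First zero at event 2.

Answer: 2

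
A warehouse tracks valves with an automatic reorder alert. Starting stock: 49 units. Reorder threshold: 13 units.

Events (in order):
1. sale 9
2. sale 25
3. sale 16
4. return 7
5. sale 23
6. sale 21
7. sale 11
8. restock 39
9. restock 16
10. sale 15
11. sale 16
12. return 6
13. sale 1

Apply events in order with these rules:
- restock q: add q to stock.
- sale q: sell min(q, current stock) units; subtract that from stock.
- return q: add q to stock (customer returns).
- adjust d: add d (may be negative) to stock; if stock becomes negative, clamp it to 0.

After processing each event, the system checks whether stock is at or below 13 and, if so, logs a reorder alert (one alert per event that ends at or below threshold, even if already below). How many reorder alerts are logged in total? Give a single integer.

Processing events:
Start: stock = 49
  Event 1 (sale 9): sell min(9,49)=9. stock: 49 - 9 = 40. total_sold = 9
  Event 2 (sale 25): sell min(25,40)=25. stock: 40 - 25 = 15. total_sold = 34
  Event 3 (sale 16): sell min(16,15)=15. stock: 15 - 15 = 0. total_sold = 49
  Event 4 (return 7): 0 + 7 = 7
  Event 5 (sale 23): sell min(23,7)=7. stock: 7 - 7 = 0. total_sold = 56
  Event 6 (sale 21): sell min(21,0)=0. stock: 0 - 0 = 0. total_sold = 56
  Event 7 (sale 11): sell min(11,0)=0. stock: 0 - 0 = 0. total_sold = 56
  Event 8 (restock 39): 0 + 39 = 39
  Event 9 (restock 16): 39 + 16 = 55
  Event 10 (sale 15): sell min(15,55)=15. stock: 55 - 15 = 40. total_sold = 71
  Event 11 (sale 16): sell min(16,40)=16. stock: 40 - 16 = 24. total_sold = 87
  Event 12 (return 6): 24 + 6 = 30
  Event 13 (sale 1): sell min(1,30)=1. stock: 30 - 1 = 29. total_sold = 88
Final: stock = 29, total_sold = 88

Checking against threshold 13:
  After event 1: stock=40 > 13
  After event 2: stock=15 > 13
  After event 3: stock=0 <= 13 -> ALERT
  After event 4: stock=7 <= 13 -> ALERT
  After event 5: stock=0 <= 13 -> ALERT
  After event 6: stock=0 <= 13 -> ALERT
  After event 7: stock=0 <= 13 -> ALERT
  After event 8: stock=39 > 13
  After event 9: stock=55 > 13
  After event 10: stock=40 > 13
  After event 11: stock=24 > 13
  After event 12: stock=30 > 13
  After event 13: stock=29 > 13
Alert events: [3, 4, 5, 6, 7]. Count = 5

Answer: 5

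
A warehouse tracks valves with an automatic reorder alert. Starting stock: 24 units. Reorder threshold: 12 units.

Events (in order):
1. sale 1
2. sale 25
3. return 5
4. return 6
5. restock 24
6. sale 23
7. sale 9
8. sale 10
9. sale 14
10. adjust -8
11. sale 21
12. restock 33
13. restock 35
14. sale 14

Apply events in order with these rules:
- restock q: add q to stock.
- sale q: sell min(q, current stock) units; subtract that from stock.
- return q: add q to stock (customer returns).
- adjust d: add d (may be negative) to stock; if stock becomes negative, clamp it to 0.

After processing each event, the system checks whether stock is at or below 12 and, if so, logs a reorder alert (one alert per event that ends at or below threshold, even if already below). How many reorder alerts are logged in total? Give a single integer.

Processing events:
Start: stock = 24
  Event 1 (sale 1): sell min(1,24)=1. stock: 24 - 1 = 23. total_sold = 1
  Event 2 (sale 25): sell min(25,23)=23. stock: 23 - 23 = 0. total_sold = 24
  Event 3 (return 5): 0 + 5 = 5
  Event 4 (return 6): 5 + 6 = 11
  Event 5 (restock 24): 11 + 24 = 35
  Event 6 (sale 23): sell min(23,35)=23. stock: 35 - 23 = 12. total_sold = 47
  Event 7 (sale 9): sell min(9,12)=9. stock: 12 - 9 = 3. total_sold = 56
  Event 8 (sale 10): sell min(10,3)=3. stock: 3 - 3 = 0. total_sold = 59
  Event 9 (sale 14): sell min(14,0)=0. stock: 0 - 0 = 0. total_sold = 59
  Event 10 (adjust -8): 0 + -8 = 0 (clamped to 0)
  Event 11 (sale 21): sell min(21,0)=0. stock: 0 - 0 = 0. total_sold = 59
  Event 12 (restock 33): 0 + 33 = 33
  Event 13 (restock 35): 33 + 35 = 68
  Event 14 (sale 14): sell min(14,68)=14. stock: 68 - 14 = 54. total_sold = 73
Final: stock = 54, total_sold = 73

Checking against threshold 12:
  After event 1: stock=23 > 12
  After event 2: stock=0 <= 12 -> ALERT
  After event 3: stock=5 <= 12 -> ALERT
  After event 4: stock=11 <= 12 -> ALERT
  After event 5: stock=35 > 12
  After event 6: stock=12 <= 12 -> ALERT
  After event 7: stock=3 <= 12 -> ALERT
  After event 8: stock=0 <= 12 -> ALERT
  After event 9: stock=0 <= 12 -> ALERT
  After event 10: stock=0 <= 12 -> ALERT
  After event 11: stock=0 <= 12 -> ALERT
  After event 12: stock=33 > 12
  After event 13: stock=68 > 12
  After event 14: stock=54 > 12
Alert events: [2, 3, 4, 6, 7, 8, 9, 10, 11]. Count = 9

Answer: 9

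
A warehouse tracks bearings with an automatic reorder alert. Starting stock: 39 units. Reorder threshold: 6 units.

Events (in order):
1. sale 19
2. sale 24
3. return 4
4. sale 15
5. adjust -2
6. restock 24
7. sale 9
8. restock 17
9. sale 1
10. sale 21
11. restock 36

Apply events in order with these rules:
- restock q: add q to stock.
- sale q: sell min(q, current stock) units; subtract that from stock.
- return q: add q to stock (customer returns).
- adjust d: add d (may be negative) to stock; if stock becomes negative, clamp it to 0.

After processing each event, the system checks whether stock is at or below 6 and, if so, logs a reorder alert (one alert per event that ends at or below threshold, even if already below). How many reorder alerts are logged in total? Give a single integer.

Answer: 4

Derivation:
Processing events:
Start: stock = 39
  Event 1 (sale 19): sell min(19,39)=19. stock: 39 - 19 = 20. total_sold = 19
  Event 2 (sale 24): sell min(24,20)=20. stock: 20 - 20 = 0. total_sold = 39
  Event 3 (return 4): 0 + 4 = 4
  Event 4 (sale 15): sell min(15,4)=4. stock: 4 - 4 = 0. total_sold = 43
  Event 5 (adjust -2): 0 + -2 = 0 (clamped to 0)
  Event 6 (restock 24): 0 + 24 = 24
  Event 7 (sale 9): sell min(9,24)=9. stock: 24 - 9 = 15. total_sold = 52
  Event 8 (restock 17): 15 + 17 = 32
  Event 9 (sale 1): sell min(1,32)=1. stock: 32 - 1 = 31. total_sold = 53
  Event 10 (sale 21): sell min(21,31)=21. stock: 31 - 21 = 10. total_sold = 74
  Event 11 (restock 36): 10 + 36 = 46
Final: stock = 46, total_sold = 74

Checking against threshold 6:
  After event 1: stock=20 > 6
  After event 2: stock=0 <= 6 -> ALERT
  After event 3: stock=4 <= 6 -> ALERT
  After event 4: stock=0 <= 6 -> ALERT
  After event 5: stock=0 <= 6 -> ALERT
  After event 6: stock=24 > 6
  After event 7: stock=15 > 6
  After event 8: stock=32 > 6
  After event 9: stock=31 > 6
  After event 10: stock=10 > 6
  After event 11: stock=46 > 6
Alert events: [2, 3, 4, 5]. Count = 4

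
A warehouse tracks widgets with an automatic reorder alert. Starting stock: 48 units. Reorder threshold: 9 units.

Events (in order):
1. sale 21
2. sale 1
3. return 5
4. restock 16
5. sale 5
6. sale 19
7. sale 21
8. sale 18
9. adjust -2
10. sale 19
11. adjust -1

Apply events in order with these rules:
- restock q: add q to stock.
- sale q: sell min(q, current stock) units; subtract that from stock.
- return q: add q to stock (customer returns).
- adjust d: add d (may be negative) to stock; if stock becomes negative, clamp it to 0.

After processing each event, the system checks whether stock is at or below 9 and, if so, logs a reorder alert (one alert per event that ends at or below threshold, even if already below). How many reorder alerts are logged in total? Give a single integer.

Processing events:
Start: stock = 48
  Event 1 (sale 21): sell min(21,48)=21. stock: 48 - 21 = 27. total_sold = 21
  Event 2 (sale 1): sell min(1,27)=1. stock: 27 - 1 = 26. total_sold = 22
  Event 3 (return 5): 26 + 5 = 31
  Event 4 (restock 16): 31 + 16 = 47
  Event 5 (sale 5): sell min(5,47)=5. stock: 47 - 5 = 42. total_sold = 27
  Event 6 (sale 19): sell min(19,42)=19. stock: 42 - 19 = 23. total_sold = 46
  Event 7 (sale 21): sell min(21,23)=21. stock: 23 - 21 = 2. total_sold = 67
  Event 8 (sale 18): sell min(18,2)=2. stock: 2 - 2 = 0. total_sold = 69
  Event 9 (adjust -2): 0 + -2 = 0 (clamped to 0)
  Event 10 (sale 19): sell min(19,0)=0. stock: 0 - 0 = 0. total_sold = 69
  Event 11 (adjust -1): 0 + -1 = 0 (clamped to 0)
Final: stock = 0, total_sold = 69

Checking against threshold 9:
  After event 1: stock=27 > 9
  After event 2: stock=26 > 9
  After event 3: stock=31 > 9
  After event 4: stock=47 > 9
  After event 5: stock=42 > 9
  After event 6: stock=23 > 9
  After event 7: stock=2 <= 9 -> ALERT
  After event 8: stock=0 <= 9 -> ALERT
  After event 9: stock=0 <= 9 -> ALERT
  After event 10: stock=0 <= 9 -> ALERT
  After event 11: stock=0 <= 9 -> ALERT
Alert events: [7, 8, 9, 10, 11]. Count = 5

Answer: 5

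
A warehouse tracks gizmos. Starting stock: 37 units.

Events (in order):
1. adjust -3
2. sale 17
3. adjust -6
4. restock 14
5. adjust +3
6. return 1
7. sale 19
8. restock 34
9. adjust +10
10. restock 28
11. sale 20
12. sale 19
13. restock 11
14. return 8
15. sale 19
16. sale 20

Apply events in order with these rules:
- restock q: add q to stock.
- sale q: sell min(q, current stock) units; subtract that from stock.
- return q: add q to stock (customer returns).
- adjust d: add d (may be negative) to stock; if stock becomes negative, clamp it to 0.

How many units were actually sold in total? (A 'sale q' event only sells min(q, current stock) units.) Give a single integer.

Answer: 114

Derivation:
Processing events:
Start: stock = 37
  Event 1 (adjust -3): 37 + -3 = 34
  Event 2 (sale 17): sell min(17,34)=17. stock: 34 - 17 = 17. total_sold = 17
  Event 3 (adjust -6): 17 + -6 = 11
  Event 4 (restock 14): 11 + 14 = 25
  Event 5 (adjust +3): 25 + 3 = 28
  Event 6 (return 1): 28 + 1 = 29
  Event 7 (sale 19): sell min(19,29)=19. stock: 29 - 19 = 10. total_sold = 36
  Event 8 (restock 34): 10 + 34 = 44
  Event 9 (adjust +10): 44 + 10 = 54
  Event 10 (restock 28): 54 + 28 = 82
  Event 11 (sale 20): sell min(20,82)=20. stock: 82 - 20 = 62. total_sold = 56
  Event 12 (sale 19): sell min(19,62)=19. stock: 62 - 19 = 43. total_sold = 75
  Event 13 (restock 11): 43 + 11 = 54
  Event 14 (return 8): 54 + 8 = 62
  Event 15 (sale 19): sell min(19,62)=19. stock: 62 - 19 = 43. total_sold = 94
  Event 16 (sale 20): sell min(20,43)=20. stock: 43 - 20 = 23. total_sold = 114
Final: stock = 23, total_sold = 114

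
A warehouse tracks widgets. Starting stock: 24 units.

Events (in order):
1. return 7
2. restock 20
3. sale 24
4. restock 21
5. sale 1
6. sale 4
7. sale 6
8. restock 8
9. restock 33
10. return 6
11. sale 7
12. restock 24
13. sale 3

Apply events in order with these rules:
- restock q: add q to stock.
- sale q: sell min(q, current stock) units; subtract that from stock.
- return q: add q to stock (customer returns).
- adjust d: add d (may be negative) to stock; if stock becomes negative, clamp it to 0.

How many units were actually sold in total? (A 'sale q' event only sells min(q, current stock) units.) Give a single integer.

Answer: 45

Derivation:
Processing events:
Start: stock = 24
  Event 1 (return 7): 24 + 7 = 31
  Event 2 (restock 20): 31 + 20 = 51
  Event 3 (sale 24): sell min(24,51)=24. stock: 51 - 24 = 27. total_sold = 24
  Event 4 (restock 21): 27 + 21 = 48
  Event 5 (sale 1): sell min(1,48)=1. stock: 48 - 1 = 47. total_sold = 25
  Event 6 (sale 4): sell min(4,47)=4. stock: 47 - 4 = 43. total_sold = 29
  Event 7 (sale 6): sell min(6,43)=6. stock: 43 - 6 = 37. total_sold = 35
  Event 8 (restock 8): 37 + 8 = 45
  Event 9 (restock 33): 45 + 33 = 78
  Event 10 (return 6): 78 + 6 = 84
  Event 11 (sale 7): sell min(7,84)=7. stock: 84 - 7 = 77. total_sold = 42
  Event 12 (restock 24): 77 + 24 = 101
  Event 13 (sale 3): sell min(3,101)=3. stock: 101 - 3 = 98. total_sold = 45
Final: stock = 98, total_sold = 45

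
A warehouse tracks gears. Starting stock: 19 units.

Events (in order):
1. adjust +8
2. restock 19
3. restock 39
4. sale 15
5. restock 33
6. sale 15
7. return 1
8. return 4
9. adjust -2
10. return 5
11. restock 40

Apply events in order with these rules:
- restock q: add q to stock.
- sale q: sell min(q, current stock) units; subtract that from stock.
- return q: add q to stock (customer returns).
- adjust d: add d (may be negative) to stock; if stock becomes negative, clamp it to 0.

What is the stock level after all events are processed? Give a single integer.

Processing events:
Start: stock = 19
  Event 1 (adjust +8): 19 + 8 = 27
  Event 2 (restock 19): 27 + 19 = 46
  Event 3 (restock 39): 46 + 39 = 85
  Event 4 (sale 15): sell min(15,85)=15. stock: 85 - 15 = 70. total_sold = 15
  Event 5 (restock 33): 70 + 33 = 103
  Event 6 (sale 15): sell min(15,103)=15. stock: 103 - 15 = 88. total_sold = 30
  Event 7 (return 1): 88 + 1 = 89
  Event 8 (return 4): 89 + 4 = 93
  Event 9 (adjust -2): 93 + -2 = 91
  Event 10 (return 5): 91 + 5 = 96
  Event 11 (restock 40): 96 + 40 = 136
Final: stock = 136, total_sold = 30

Answer: 136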